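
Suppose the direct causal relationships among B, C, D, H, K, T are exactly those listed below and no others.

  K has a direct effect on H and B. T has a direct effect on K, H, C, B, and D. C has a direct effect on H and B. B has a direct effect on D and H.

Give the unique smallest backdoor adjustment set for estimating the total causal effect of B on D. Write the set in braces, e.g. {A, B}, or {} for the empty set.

{T}

Variables eligible for adjustment (non-descendants of B, excluding B and D): {C, K, T}.
Backdoor paths from B to D:
  P1: B <- T -> D
  P2: B <- K <- T -> D
  P3: B <- K -> H <- T -> D
  P4: B <- K -> H <- C <- T -> D
  P5: B <- C <- T -> D
  P6: B <- C -> H <- T -> D
  P7: B <- C -> H <- K <- T -> D
The empty set is not sufficient: P1 (B <- T -> D) has no collider blocking it and no conditioned non-collider, so it is open.
Try {T}:
  P1: blocked at fork node T ∈ conditioning set.
  P2: blocked at fork node T ∈ conditioning set.
  P3: blocked at collider H (neither it nor any descendant is in the conditioning set).
  P4: blocked at collider H (neither it nor any descendant is in the conditioning set).
  P5: blocked at fork node T ∈ conditioning set.
  P6: blocked at collider H (neither it nor any descendant is in the conditioning set).
  P7: blocked at collider H (neither it nor any descendant is in the conditioning set).
{T} contains no descendant of B and blocks every backdoor path.
No other singleton works — e.g. {K} leaves P1 open — so {T} is the unique smallest valid adjustment set.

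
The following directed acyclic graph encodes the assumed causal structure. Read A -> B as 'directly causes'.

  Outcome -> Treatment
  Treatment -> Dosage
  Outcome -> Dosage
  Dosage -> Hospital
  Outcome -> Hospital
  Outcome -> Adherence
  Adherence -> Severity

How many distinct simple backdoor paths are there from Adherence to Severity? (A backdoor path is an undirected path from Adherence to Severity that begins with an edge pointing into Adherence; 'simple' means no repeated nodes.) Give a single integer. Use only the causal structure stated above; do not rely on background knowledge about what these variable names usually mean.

A backdoor path from Adherence to Severity is any simple undirected path whose first edge points into Adherence (i.e. leaves Adherence via a parent).
Parents of Adherence: {Outcome}.
No simple path from any parent of Adherence reaches Severity without revisiting Adherence, so there are no backdoor paths.

0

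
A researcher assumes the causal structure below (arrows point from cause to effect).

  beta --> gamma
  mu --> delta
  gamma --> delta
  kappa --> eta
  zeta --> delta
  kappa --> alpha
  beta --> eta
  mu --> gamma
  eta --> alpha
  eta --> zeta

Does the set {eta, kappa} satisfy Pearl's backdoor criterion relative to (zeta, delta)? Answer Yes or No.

Backdoor paths from zeta to delta (paths whose first edge points into zeta):
  P1: zeta <- eta <- beta -> gamma <- mu -> delta
  P2: zeta <- eta <- beta -> gamma -> delta
Condition 1 (no descendant of zeta in the set): holds — descendants of zeta are {delta}; none are in {eta, kappa}.
Condition 2 (every backdoor path blocked by {eta, kappa}):
  P1: blocked at chain node eta ∈ conditioning set.
  P2: blocked at chain node eta ∈ conditioning set.
{eta, kappa} satisfies the backdoor criterion.

Yes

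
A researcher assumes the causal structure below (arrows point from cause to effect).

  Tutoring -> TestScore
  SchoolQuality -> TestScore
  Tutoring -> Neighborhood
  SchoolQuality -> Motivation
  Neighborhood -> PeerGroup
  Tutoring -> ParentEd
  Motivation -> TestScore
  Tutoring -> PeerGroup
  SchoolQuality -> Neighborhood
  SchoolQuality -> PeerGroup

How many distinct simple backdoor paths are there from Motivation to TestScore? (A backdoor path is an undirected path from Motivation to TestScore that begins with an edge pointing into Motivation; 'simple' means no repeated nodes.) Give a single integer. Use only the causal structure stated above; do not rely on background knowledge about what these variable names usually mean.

A backdoor path from Motivation to TestScore is any simple undirected path whose first edge points into Motivation (i.e. leaves Motivation via a parent).
Parents of Motivation: {SchoolQuality}.
Enumerating:
  P1: Motivation <- SchoolQuality -> Neighborhood <- Tutoring -> TestScore
  P2: Motivation <- SchoolQuality -> Neighborhood -> PeerGroup <- Tutoring -> TestScore
  P3: Motivation <- SchoolQuality -> TestScore
  P4: Motivation <- SchoolQuality -> PeerGroup <- Tutoring -> TestScore
  P5: Motivation <- SchoolQuality -> PeerGroup <- Neighborhood <- Tutoring -> TestScore
That exhausts the simple backdoor paths. Count: 5.

5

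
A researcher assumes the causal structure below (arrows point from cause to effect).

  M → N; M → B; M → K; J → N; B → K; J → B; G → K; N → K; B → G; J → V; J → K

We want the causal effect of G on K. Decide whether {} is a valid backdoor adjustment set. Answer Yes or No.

Backdoor paths from G to K (paths whose first edge points into G):
  P1: G <- B <- J -> N <- M -> K
  P2: G <- B <- J -> N -> K
  P3: G <- B <- J -> K
  P4: G <- B <- M -> N <- J -> K
  P5: G <- B <- M -> N -> K
  P6: G <- B <- M -> K
  P7: G <- B -> K
Condition 1 (no descendant of G in the set): holds — descendants of G are {K}; none are in {}.
Condition 2 (every backdoor path blocked by {}):
  P1: blocked at collider N (neither it nor any descendant is in the conditioning set).
  P2: open — no interior node is in the conditioning set.
  P3: open — no interior node is in the conditioning set.
  P4: blocked at collider N (neither it nor any descendant is in the conditioning set).
  P5: open — no interior node is in the conditioning set.
  P6: open — no interior node is in the conditioning set.
  P7: open — no interior node is in the conditioning set.
{} does not satisfy the backdoor criterion.

No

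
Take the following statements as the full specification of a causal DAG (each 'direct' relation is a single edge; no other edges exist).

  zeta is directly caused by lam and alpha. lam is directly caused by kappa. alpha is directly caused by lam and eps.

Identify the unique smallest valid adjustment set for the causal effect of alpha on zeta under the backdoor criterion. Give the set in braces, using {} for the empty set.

{lam}

Variables eligible for adjustment (non-descendants of alpha, excluding alpha and zeta): {eps, kappa, lam}.
Backdoor paths from alpha to zeta:
  P1: alpha <- lam -> zeta
The empty set is not sufficient: P1 (alpha <- lam -> zeta) has no collider blocking it and no conditioned non-collider, so it is open.
Try {lam}:
  P1: blocked at fork node lam ∈ conditioning set.
{lam} contains no descendant of alpha and blocks every backdoor path.
No other singleton works — e.g. {eps} leaves P1 open — so {lam} is the unique smallest valid adjustment set.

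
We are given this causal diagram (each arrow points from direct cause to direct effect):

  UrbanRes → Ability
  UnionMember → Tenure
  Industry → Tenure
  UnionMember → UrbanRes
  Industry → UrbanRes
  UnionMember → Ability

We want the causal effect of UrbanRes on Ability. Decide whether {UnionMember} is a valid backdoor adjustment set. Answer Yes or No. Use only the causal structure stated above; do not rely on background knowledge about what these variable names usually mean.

Backdoor paths from UrbanRes to Ability (paths whose first edge points into UrbanRes):
  P1: UrbanRes <- Industry -> Tenure <- UnionMember -> Ability
  P2: UrbanRes <- UnionMember -> Ability
Condition 1 (no descendant of UrbanRes in the set): holds — descendants of UrbanRes are {Ability}; none are in {UnionMember}.
Condition 2 (every backdoor path blocked by {UnionMember}):
  P1: blocked at collider Tenure (neither it nor any descendant is in the conditioning set).
  P2: blocked at fork node UnionMember ∈ conditioning set.
{UnionMember} satisfies the backdoor criterion.

Yes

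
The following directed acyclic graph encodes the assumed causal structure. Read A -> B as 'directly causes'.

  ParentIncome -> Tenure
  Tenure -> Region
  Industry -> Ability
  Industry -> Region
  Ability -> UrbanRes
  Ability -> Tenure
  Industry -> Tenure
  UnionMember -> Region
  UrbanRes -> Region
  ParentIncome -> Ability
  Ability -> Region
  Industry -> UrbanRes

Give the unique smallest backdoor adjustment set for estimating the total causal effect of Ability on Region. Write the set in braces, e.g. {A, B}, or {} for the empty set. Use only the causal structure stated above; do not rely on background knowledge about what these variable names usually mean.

{Industry, ParentIncome}

Variables eligible for adjustment (non-descendants of Ability, excluding Ability and Region): {Industry, ParentIncome, UnionMember}.
Backdoor paths from Ability to Region:
  P1: Ability <- ParentIncome -> Tenure <- Industry -> UrbanRes -> Region
  P2: Ability <- ParentIncome -> Tenure <- Industry -> Region
  P3: Ability <- ParentIncome -> Tenure -> Region
  P4: Ability <- Industry -> Tenure -> Region
  P5: Ability <- Industry -> UrbanRes -> Region
  P6: Ability <- Industry -> Region
The empty set is not sufficient: P3 (Ability <- ParentIncome -> Tenure -> Region) has no collider blocking it and no conditioned non-collider, so it is open.
Try {Industry, ParentIncome}:
  P1: blocked at fork node ParentIncome ∈ conditioning set.
  P2: blocked at fork node ParentIncome ∈ conditioning set.
  P3: blocked at fork node ParentIncome ∈ conditioning set.
  P4: blocked at fork node Industry ∈ conditioning set.
  P5: blocked at fork node Industry ∈ conditioning set.
  P6: blocked at fork node Industry ∈ conditioning set.
{Industry, ParentIncome} contains no descendant of Ability and blocks every backdoor path.
Every element of {Industry, ParentIncome} is needed (dropping Industry leaves P4 open; dropping ParentIncome leaves P3 open), so no proper subset is valid.
Among all size-2 subsets of the eligible variables, only {Industry, ParentIncome} blocks every backdoor path, so it is the unique smallest valid adjustment set.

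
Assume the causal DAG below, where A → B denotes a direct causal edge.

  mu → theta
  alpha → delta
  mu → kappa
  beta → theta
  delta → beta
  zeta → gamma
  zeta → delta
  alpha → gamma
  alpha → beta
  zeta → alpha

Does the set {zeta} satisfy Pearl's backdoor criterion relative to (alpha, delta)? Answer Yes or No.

Backdoor paths from alpha to delta (paths whose first edge points into alpha):
  P1: alpha <- zeta -> delta
Condition 1 (no descendant of alpha in the set): holds — descendants of alpha are {beta, delta, gamma, theta}; none are in {zeta}.
Condition 2 (every backdoor path blocked by {zeta}):
  P1: blocked at fork node zeta ∈ conditioning set.
{zeta} satisfies the backdoor criterion.

Yes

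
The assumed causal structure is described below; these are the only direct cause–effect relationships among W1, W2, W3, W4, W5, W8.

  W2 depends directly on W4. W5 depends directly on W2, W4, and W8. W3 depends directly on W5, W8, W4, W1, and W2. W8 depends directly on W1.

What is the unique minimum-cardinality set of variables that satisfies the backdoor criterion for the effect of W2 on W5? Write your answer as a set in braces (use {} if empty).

Variables eligible for adjustment (non-descendants of W2, excluding W2 and W5): {W1, W4, W8}.
Backdoor paths from W2 to W5:
  P1: W2 <- W4 -> W5
  P2: W2 <- W4 -> W3 <- W1 -> W8 -> W5
  P3: W2 <- W4 -> W3 <- W8 -> W5
  P4: W2 <- W4 -> W3 <- W5
The empty set is not sufficient: P1 (W2 <- W4 -> W5) has no collider blocking it and no conditioned non-collider, so it is open.
Try {W4}:
  P1: blocked at fork node W4 ∈ conditioning set.
  P2: blocked at fork node W4 ∈ conditioning set.
  P3: blocked at fork node W4 ∈ conditioning set.
  P4: blocked at fork node W4 ∈ conditioning set.
{W4} contains no descendant of W2 and blocks every backdoor path.
No other singleton works — e.g. {W1} leaves P1 open — so {W4} is the unique smallest valid adjustment set.

{W4}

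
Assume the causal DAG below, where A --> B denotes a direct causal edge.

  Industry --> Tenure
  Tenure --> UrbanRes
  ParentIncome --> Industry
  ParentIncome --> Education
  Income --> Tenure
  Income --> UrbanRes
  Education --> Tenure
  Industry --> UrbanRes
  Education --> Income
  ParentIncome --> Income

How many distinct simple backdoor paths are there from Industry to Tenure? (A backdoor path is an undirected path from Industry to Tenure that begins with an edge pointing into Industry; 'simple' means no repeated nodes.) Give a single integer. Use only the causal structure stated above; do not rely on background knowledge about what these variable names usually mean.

6

A backdoor path from Industry to Tenure is any simple undirected path whose first edge points into Industry (i.e. leaves Industry via a parent).
Parents of Industry: {ParentIncome}.
Enumerating:
  P1: Industry <- ParentIncome -> Education -> Income -> Tenure
  P2: Industry <- ParentIncome -> Education -> Income -> UrbanRes <- Tenure
  P3: Industry <- ParentIncome -> Education -> Tenure
  P4: Industry <- ParentIncome -> Income <- Education -> Tenure
  P5: Industry <- ParentIncome -> Income -> Tenure
  P6: Industry <- ParentIncome -> Income -> UrbanRes <- Tenure
That exhausts the simple backdoor paths. Count: 6.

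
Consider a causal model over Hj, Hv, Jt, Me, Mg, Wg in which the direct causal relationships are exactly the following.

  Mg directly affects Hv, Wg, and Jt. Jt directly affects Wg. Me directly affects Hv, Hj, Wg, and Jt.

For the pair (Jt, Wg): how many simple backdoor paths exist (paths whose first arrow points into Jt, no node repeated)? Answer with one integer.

4

A backdoor path from Jt to Wg is any simple undirected path whose first edge points into Jt (i.e. leaves Jt via a parent).
Parents of Jt: {Me, Mg}.
Enumerating:
  P1: Jt <- Me -> Wg
  P2: Jt <- Me -> Hv <- Mg -> Wg
  P3: Jt <- Mg -> Wg
  P4: Jt <- Mg -> Hv <- Me -> Wg
That exhausts the simple backdoor paths. Count: 4.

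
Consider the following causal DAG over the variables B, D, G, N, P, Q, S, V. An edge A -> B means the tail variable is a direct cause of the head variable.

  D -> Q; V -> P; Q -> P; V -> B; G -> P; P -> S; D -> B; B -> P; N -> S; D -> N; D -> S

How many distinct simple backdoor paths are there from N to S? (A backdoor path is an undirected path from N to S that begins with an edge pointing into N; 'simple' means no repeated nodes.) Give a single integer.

4

A backdoor path from N to S is any simple undirected path whose first edge points into N (i.e. leaves N via a parent).
Parents of N: {D}.
Enumerating:
  P1: N <- D -> Q -> P -> S
  P2: N <- D -> B <- V -> P -> S
  P3: N <- D -> B -> P -> S
  P4: N <- D -> S
That exhausts the simple backdoor paths. Count: 4.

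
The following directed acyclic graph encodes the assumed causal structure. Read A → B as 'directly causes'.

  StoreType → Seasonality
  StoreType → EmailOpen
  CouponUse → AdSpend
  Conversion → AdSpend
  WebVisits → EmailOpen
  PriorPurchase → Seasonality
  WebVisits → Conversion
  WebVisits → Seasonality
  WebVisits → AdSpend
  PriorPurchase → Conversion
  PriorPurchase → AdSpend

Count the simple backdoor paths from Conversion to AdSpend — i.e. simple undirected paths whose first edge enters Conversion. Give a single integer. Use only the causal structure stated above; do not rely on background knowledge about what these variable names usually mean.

6

A backdoor path from Conversion to AdSpend is any simple undirected path whose first edge points into Conversion (i.e. leaves Conversion via a parent).
Parents of Conversion: {PriorPurchase, WebVisits}.
Enumerating:
  P1: Conversion <- PriorPurchase -> Seasonality <- StoreType -> EmailOpen <- WebVisits -> AdSpend
  P2: Conversion <- PriorPurchase -> Seasonality <- WebVisits -> AdSpend
  P3: Conversion <- PriorPurchase -> AdSpend
  P4: Conversion <- WebVisits -> EmailOpen <- StoreType -> Seasonality <- PriorPurchase -> AdSpend
  P5: Conversion <- WebVisits -> Seasonality <- PriorPurchase -> AdSpend
  P6: Conversion <- WebVisits -> AdSpend
That exhausts the simple backdoor paths. Count: 6.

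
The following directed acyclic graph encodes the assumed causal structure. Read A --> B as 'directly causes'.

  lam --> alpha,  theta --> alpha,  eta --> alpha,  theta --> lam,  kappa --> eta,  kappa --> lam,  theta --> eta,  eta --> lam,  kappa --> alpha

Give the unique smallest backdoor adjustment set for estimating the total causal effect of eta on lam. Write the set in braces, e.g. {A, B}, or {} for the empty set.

Variables eligible for adjustment (non-descendants of eta, excluding eta and lam): {kappa, theta}.
Backdoor paths from eta to lam:
  P1: eta <- kappa -> lam
  P2: eta <- kappa -> alpha <- theta -> lam
  P3: eta <- kappa -> alpha <- lam
  P4: eta <- theta -> lam
  P5: eta <- theta -> alpha <- kappa -> lam
  P6: eta <- theta -> alpha <- lam
The empty set is not sufficient: P1 (eta <- kappa -> lam) has no collider blocking it and no conditioned non-collider, so it is open.
Try {kappa, theta}:
  P1: blocked at fork node kappa ∈ conditioning set.
  P2: blocked at fork node kappa ∈ conditioning set.
  P3: blocked at fork node kappa ∈ conditioning set.
  P4: blocked at fork node theta ∈ conditioning set.
  P5: blocked at fork node theta ∈ conditioning set.
  P6: blocked at fork node theta ∈ conditioning set.
{kappa, theta} contains no descendant of eta and blocks every backdoor path.
Every element of {kappa, theta} is needed (dropping kappa leaves P1 open; dropping theta leaves P4 open), so no proper subset is valid.
Among all size-2 subsets of the eligible variables, only {kappa, theta} blocks every backdoor path, so it is the unique smallest valid adjustment set.

{kappa, theta}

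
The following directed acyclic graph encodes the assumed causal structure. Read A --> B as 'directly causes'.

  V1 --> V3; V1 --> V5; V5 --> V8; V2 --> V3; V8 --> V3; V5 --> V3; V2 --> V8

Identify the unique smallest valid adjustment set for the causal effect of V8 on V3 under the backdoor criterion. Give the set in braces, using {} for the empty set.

{V2, V5}

Variables eligible for adjustment (non-descendants of V8, excluding V8 and V3): {V1, V2, V5}.
Backdoor paths from V8 to V3:
  P1: V8 <- V2 -> V3
  P2: V8 <- V5 <- V1 -> V3
  P3: V8 <- V5 -> V3
The empty set is not sufficient: P1 (V8 <- V2 -> V3) has no collider blocking it and no conditioned non-collider, so it is open.
Try {V2, V5}:
  P1: blocked at fork node V2 ∈ conditioning set.
  P2: blocked at chain node V5 ∈ conditioning set.
  P3: blocked at fork node V5 ∈ conditioning set.
{V2, V5} contains no descendant of V8 and blocks every backdoor path.
Every element of {V2, V5} is needed (dropping V2 leaves P1 open; dropping V5 leaves P2 open), so no proper subset is valid.
Among all size-2 subsets of the eligible variables, only {V2, V5} blocks every backdoor path, so it is the unique smallest valid adjustment set.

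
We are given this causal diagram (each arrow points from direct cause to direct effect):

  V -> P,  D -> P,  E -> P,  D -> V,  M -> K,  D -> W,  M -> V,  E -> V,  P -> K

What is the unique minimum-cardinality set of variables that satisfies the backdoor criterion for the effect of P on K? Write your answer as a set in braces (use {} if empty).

{M}

Variables eligible for adjustment (non-descendants of P, excluding P and K): {D, E, M, V, W}.
Backdoor paths from P to K:
  P1: P <- D -> V <- M -> K
  P2: P <- E -> V <- M -> K
  P3: P <- V <- M -> K
The empty set is not sufficient: P3 (P <- V <- M -> K) has no collider blocking it and no conditioned non-collider, so it is open.
Try {M}:
  P1: blocked at collider V (neither it nor any descendant is in the conditioning set).
  P2: blocked at collider V (neither it nor any descendant is in the conditioning set).
  P3: blocked at fork node M ∈ conditioning set.
{M} contains no descendant of P and blocks every backdoor path.
No other singleton works — e.g. {D} leaves P3 open — so {M} is the unique smallest valid adjustment set.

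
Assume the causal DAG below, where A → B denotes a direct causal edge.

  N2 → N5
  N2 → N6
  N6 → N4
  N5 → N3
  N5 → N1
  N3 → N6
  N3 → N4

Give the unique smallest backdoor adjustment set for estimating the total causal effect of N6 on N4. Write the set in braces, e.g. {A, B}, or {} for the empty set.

Variables eligible for adjustment (non-descendants of N6, excluding N6 and N4): {N1, N2, N3, N5}.
Backdoor paths from N6 to N4:
  P1: N6 <- N2 -> N5 -> N3 -> N4
  P2: N6 <- N3 -> N4
The empty set is not sufficient: P1 (N6 <- N2 -> N5 -> N3 -> N4) has no collider blocking it and no conditioned non-collider, so it is open.
Try {N3}:
  P1: blocked at chain node N3 ∈ conditioning set.
  P2: blocked at fork node N3 ∈ conditioning set.
{N3} contains no descendant of N6 and blocks every backdoor path.
No other singleton works — e.g. {N2} leaves P2 open — so {N3} is the unique smallest valid adjustment set.

{N3}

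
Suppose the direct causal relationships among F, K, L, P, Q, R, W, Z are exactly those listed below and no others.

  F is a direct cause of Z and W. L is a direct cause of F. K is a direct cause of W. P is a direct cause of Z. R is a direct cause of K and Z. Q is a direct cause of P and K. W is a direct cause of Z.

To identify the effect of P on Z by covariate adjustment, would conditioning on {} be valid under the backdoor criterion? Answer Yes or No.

Backdoor paths from P to Z (paths whose first edge points into P):
  P1: P <- Q -> K <- R -> Z
  P2: P <- Q -> K -> W <- F -> Z
  P3: P <- Q -> K -> W -> Z
Condition 1 (no descendant of P in the set): holds — descendants of P are {Z}; none are in {}.
Condition 2 (every backdoor path blocked by {}):
  P1: blocked at collider K (neither it nor any descendant is in the conditioning set).
  P2: blocked at collider W (neither it nor any descendant is in the conditioning set).
  P3: open — no interior node is in the conditioning set.
{} does not satisfy the backdoor criterion.

No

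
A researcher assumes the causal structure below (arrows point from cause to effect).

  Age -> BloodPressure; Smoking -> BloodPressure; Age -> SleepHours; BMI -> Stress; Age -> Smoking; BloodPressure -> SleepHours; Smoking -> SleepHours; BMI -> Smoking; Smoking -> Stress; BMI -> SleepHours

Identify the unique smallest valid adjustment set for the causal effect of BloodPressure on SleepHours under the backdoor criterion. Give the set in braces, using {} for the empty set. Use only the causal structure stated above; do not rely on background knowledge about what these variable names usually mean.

{Age, Smoking}

Variables eligible for adjustment (non-descendants of BloodPressure, excluding BloodPressure and SleepHours): {Age, BMI, Smoking, Stress}.
Backdoor paths from BloodPressure to SleepHours:
  P1: BloodPressure <- Age -> Smoking <- BMI -> SleepHours
  P2: BloodPressure <- Age -> Smoking -> Stress <- BMI -> SleepHours
  P3: BloodPressure <- Age -> Smoking -> SleepHours
  P4: BloodPressure <- Age -> SleepHours
  P5: BloodPressure <- Smoking <- Age -> SleepHours
  P6: BloodPressure <- Smoking <- BMI -> SleepHours
  P7: BloodPressure <- Smoking -> Stress <- BMI -> SleepHours
  P8: BloodPressure <- Smoking -> SleepHours
The empty set is not sufficient: P3 (BloodPressure <- Age -> Smoking -> SleepHours) has no collider blocking it and no conditioned non-collider, so it is open.
Try {Age, Smoking}:
  P1: blocked at fork node Age ∈ conditioning set.
  P2: blocked at fork node Age ∈ conditioning set.
  P3: blocked at fork node Age ∈ conditioning set.
  P4: blocked at fork node Age ∈ conditioning set.
  P5: blocked at chain node Smoking ∈ conditioning set.
  P6: blocked at chain node Smoking ∈ conditioning set.
  P7: blocked at fork node Smoking ∈ conditioning set.
  P8: blocked at fork node Smoking ∈ conditioning set.
{Age, Smoking} contains no descendant of BloodPressure and blocks every backdoor path.
Every element of {Age, Smoking} is needed (dropping Age leaves P1 open; dropping Smoking leaves P6 open), so no proper subset is valid.
Among all size-2 subsets of the eligible variables, only {Age, Smoking} blocks every backdoor path, so it is the unique smallest valid adjustment set.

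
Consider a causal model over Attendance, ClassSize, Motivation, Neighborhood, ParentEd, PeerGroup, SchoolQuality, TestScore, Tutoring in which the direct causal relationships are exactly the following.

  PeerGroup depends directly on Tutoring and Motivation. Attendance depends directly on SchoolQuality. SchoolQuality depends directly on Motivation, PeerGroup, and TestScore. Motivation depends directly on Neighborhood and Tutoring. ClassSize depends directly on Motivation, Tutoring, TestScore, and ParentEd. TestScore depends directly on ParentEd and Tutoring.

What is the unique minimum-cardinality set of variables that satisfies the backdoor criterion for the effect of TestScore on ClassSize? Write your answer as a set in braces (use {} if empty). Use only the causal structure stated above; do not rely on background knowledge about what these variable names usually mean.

Variables eligible for adjustment (non-descendants of TestScore, excluding TestScore and ClassSize): {Motivation, Neighborhood, ParentEd, PeerGroup, Tutoring}.
Backdoor paths from TestScore to ClassSize:
  P1: TestScore <- Tutoring -> Motivation -> ClassSize
  P2: TestScore <- Tutoring -> PeerGroup <- Motivation -> ClassSize
  P3: TestScore <- Tutoring -> PeerGroup -> SchoolQuality <- Motivation -> ClassSize
  P4: TestScore <- Tutoring -> ClassSize
  P5: TestScore <- ParentEd -> ClassSize
The empty set is not sufficient: P1 (TestScore <- Tutoring -> Motivation -> ClassSize) has no collider blocking it and no conditioned non-collider, so it is open.
Try {ParentEd, Tutoring}:
  P1: blocked at fork node Tutoring ∈ conditioning set.
  P2: blocked at fork node Tutoring ∈ conditioning set.
  P3: blocked at fork node Tutoring ∈ conditioning set.
  P4: blocked at fork node Tutoring ∈ conditioning set.
  P5: blocked at fork node ParentEd ∈ conditioning set.
{ParentEd, Tutoring} contains no descendant of TestScore and blocks every backdoor path.
Every element of {ParentEd, Tutoring} is needed (dropping ParentEd leaves P5 open; dropping Tutoring leaves P1 open), so no proper subset is valid.
Among all size-2 subsets of the eligible variables, only {ParentEd, Tutoring} blocks every backdoor path, so it is the unique smallest valid adjustment set.

{ParentEd, Tutoring}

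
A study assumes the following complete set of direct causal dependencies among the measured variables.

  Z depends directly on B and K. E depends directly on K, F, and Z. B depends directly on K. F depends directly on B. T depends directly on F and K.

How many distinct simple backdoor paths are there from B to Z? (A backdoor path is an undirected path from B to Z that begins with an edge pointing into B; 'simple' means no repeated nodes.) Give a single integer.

A backdoor path from B to Z is any simple undirected path whose first edge points into B (i.e. leaves B via a parent).
Parents of B: {K}.
Enumerating:
  P1: B <- K -> Z
  P2: B <- K -> E <- Z
  P3: B <- K -> T <- F -> E <- Z
That exhausts the simple backdoor paths. Count: 3.

3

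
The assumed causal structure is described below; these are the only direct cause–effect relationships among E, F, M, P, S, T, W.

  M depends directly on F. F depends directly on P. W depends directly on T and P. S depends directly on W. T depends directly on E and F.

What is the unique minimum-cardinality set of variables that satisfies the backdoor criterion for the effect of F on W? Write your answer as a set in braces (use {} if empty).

{P}

Variables eligible for adjustment (non-descendants of F, excluding F and W): {E, P}.
Backdoor paths from F to W:
  P1: F <- P -> W
The empty set is not sufficient: P1 (F <- P -> W) has no collider blocking it and no conditioned non-collider, so it is open.
Try {P}:
  P1: blocked at fork node P ∈ conditioning set.
{P} contains no descendant of F and blocks every backdoor path.
No other singleton works — e.g. {E} leaves P1 open — so {P} is the unique smallest valid adjustment set.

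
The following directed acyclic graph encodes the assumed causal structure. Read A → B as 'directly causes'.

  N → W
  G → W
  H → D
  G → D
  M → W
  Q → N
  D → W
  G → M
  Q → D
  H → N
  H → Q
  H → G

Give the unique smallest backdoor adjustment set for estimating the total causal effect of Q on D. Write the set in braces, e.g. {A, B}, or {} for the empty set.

Variables eligible for adjustment (non-descendants of Q, excluding Q and D): {G, H, M}.
Backdoor paths from Q to D:
  P1: Q <- H -> G -> D
  P2: Q <- H -> G -> M -> W <- D
  P3: Q <- H -> G -> W <- D
  P4: Q <- H -> D
  P5: Q <- H -> N -> W <- G -> D
  P6: Q <- H -> N -> W <- D
  P7: Q <- H -> N -> W <- M <- G -> D
The empty set is not sufficient: P1 (Q <- H -> G -> D) has no collider blocking it and no conditioned non-collider, so it is open.
Try {H}:
  P1: blocked at fork node H ∈ conditioning set.
  P2: blocked at fork node H ∈ conditioning set.
  P3: blocked at fork node H ∈ conditioning set.
  P4: blocked at fork node H ∈ conditioning set.
  P5: blocked at fork node H ∈ conditioning set.
  P6: blocked at fork node H ∈ conditioning set.
  P7: blocked at fork node H ∈ conditioning set.
{H} contains no descendant of Q and blocks every backdoor path.
No other singleton works — e.g. {G} leaves P4 open — so {H} is the unique smallest valid adjustment set.

{H}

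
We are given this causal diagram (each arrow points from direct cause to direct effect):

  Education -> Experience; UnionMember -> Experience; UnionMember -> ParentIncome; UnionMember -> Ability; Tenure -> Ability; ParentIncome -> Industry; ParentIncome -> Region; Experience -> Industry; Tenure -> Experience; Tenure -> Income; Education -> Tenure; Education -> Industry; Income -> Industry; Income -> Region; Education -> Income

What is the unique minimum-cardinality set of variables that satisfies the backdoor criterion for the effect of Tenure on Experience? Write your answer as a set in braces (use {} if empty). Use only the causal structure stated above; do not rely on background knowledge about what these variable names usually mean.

Variables eligible for adjustment (non-descendants of Tenure, excluding Tenure and Experience): {Education, ParentIncome, UnionMember}.
Backdoor paths from Tenure to Experience:
  P1: Tenure <- Education -> Experience
  P2: Tenure <- Education -> Income -> Industry <- Experience
  P3: Tenure <- Education -> Income -> Industry <- ParentIncome <- UnionMember -> Experience
  P4: Tenure <- Education -> Income -> Region <- ParentIncome <- UnionMember -> Experience
  P5: Tenure <- Education -> Income -> Region <- ParentIncome -> Industry <- Experience
  P6: Tenure <- Education -> Industry <- Experience
  P7: Tenure <- Education -> Industry <- Income -> Region <- ParentIncome <- UnionMember -> Experience
  P8: Tenure <- Education -> Industry <- ParentIncome <- UnionMember -> Experience
The empty set is not sufficient: P1 (Tenure <- Education -> Experience) has no collider blocking it and no conditioned non-collider, so it is open.
Try {Education}:
  P1: blocked at fork node Education ∈ conditioning set.
  P2: blocked at fork node Education ∈ conditioning set.
  P3: blocked at fork node Education ∈ conditioning set.
  P4: blocked at fork node Education ∈ conditioning set.
  P5: blocked at fork node Education ∈ conditioning set.
  P6: blocked at fork node Education ∈ conditioning set.
  P7: blocked at fork node Education ∈ conditioning set.
  P8: blocked at fork node Education ∈ conditioning set.
{Education} contains no descendant of Tenure and blocks every backdoor path.
No other singleton works — e.g. {UnionMember} leaves P1 open — so {Education} is the unique smallest valid adjustment set.

{Education}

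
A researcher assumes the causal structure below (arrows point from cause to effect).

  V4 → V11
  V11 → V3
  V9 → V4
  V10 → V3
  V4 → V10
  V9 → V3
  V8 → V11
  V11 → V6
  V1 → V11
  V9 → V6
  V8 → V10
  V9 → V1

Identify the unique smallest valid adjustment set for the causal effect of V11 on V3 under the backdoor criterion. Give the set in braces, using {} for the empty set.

{V10, V9}

Variables eligible for adjustment (non-descendants of V11, excluding V11 and V3): {V1, V10, V4, V8, V9}.
Backdoor paths from V11 to V3:
  P1: V11 <- V8 -> V10 <- V4 <- V9 -> V3
  P2: V11 <- V8 -> V10 -> V3
  P3: V11 <- V1 <- V9 -> V4 -> V10 -> V3
  P4: V11 <- V1 <- V9 -> V3
  P5: V11 <- V4 <- V9 -> V3
  P6: V11 <- V4 -> V10 -> V3
The empty set is not sufficient: P2 (V11 <- V8 -> V10 -> V3) has no collider blocking it and no conditioned non-collider, so it is open.
Try {V10, V9}:
  P1: blocked at fork node V9 ∈ conditioning set.
  P2: blocked at chain node V10 ∈ conditioning set.
  P3: blocked at fork node V9 ∈ conditioning set.
  P4: blocked at fork node V9 ∈ conditioning set.
  P5: blocked at fork node V9 ∈ conditioning set.
  P6: blocked at chain node V10 ∈ conditioning set.
{V10, V9} contains no descendant of V11 and blocks every backdoor path.
Every element of {V10, V9} is needed (dropping V10 leaves P2 open; dropping V9 leaves P1 open), so no proper subset is valid.
Among all size-2 subsets of the eligible variables, only {V10, V9} blocks every backdoor path, so it is the unique smallest valid adjustment set.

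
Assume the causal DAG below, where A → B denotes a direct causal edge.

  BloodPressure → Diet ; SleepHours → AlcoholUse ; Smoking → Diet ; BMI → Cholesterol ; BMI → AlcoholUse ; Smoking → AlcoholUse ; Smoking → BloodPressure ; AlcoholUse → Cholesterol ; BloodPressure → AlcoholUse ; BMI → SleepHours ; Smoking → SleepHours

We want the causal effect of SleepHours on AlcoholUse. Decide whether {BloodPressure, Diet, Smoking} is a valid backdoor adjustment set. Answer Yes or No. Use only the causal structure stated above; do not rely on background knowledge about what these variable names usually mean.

No

Backdoor paths from SleepHours to AlcoholUse (paths whose first edge points into SleepHours):
  P1: SleepHours <- Smoking -> BloodPressure -> AlcoholUse
  P2: SleepHours <- Smoking -> AlcoholUse
  P3: SleepHours <- Smoking -> Diet <- BloodPressure -> AlcoholUse
  P4: SleepHours <- BMI -> AlcoholUse
  P5: SleepHours <- BMI -> Cholesterol <- AlcoholUse
Condition 1 (no descendant of SleepHours in the set): holds — descendants of SleepHours are {AlcoholUse, Cholesterol}; none are in {BloodPressure, Diet, Smoking}.
Condition 2 (every backdoor path blocked by {BloodPressure, Diet, Smoking}):
  P1: blocked at fork node Smoking ∈ conditioning set.
  P2: blocked at fork node Smoking ∈ conditioning set.
  P3: blocked at fork node Smoking ∈ conditioning set.
  P4: open — no interior node is in the conditioning set.
  P5: blocked at collider Cholesterol (neither it nor any descendant is in the conditioning set).
{BloodPressure, Diet, Smoking} does not satisfy the backdoor criterion.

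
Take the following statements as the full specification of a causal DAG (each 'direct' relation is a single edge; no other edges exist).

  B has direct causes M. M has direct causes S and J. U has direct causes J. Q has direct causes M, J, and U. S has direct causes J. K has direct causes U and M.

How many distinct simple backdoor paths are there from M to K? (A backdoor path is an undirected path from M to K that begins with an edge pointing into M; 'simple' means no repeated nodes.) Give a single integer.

A backdoor path from M to K is any simple undirected path whose first edge points into M (i.e. leaves M via a parent).
Parents of M: {J, S}.
Enumerating:
  P1: M <- J -> U -> K
  P2: M <- J -> Q <- U -> K
  P3: M <- S <- J -> U -> K
  P4: M <- S <- J -> Q <- U -> K
That exhausts the simple backdoor paths. Count: 4.

4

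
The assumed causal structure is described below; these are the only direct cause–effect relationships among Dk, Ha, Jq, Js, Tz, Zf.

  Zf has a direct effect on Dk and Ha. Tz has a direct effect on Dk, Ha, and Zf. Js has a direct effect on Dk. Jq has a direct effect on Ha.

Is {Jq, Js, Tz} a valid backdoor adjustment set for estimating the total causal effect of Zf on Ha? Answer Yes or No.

Backdoor paths from Zf to Ha (paths whose first edge points into Zf):
  P1: Zf <- Tz -> Ha
Condition 1 (no descendant of Zf in the set): holds — descendants of Zf are {Dk, Ha}; none are in {Jq, Js, Tz}.
Condition 2 (every backdoor path blocked by {Jq, Js, Tz}):
  P1: blocked at fork node Tz ∈ conditioning set.
{Jq, Js, Tz} satisfies the backdoor criterion.

Yes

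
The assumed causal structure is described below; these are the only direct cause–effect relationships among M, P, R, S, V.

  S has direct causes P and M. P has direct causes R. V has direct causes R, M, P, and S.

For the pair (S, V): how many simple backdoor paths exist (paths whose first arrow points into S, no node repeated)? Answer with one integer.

3

A backdoor path from S to V is any simple undirected path whose first edge points into S (i.e. leaves S via a parent).
Parents of S: {M, P}.
Enumerating:
  P1: S <- M -> V
  P2: S <- P <- R -> V
  P3: S <- P -> V
That exhausts the simple backdoor paths. Count: 3.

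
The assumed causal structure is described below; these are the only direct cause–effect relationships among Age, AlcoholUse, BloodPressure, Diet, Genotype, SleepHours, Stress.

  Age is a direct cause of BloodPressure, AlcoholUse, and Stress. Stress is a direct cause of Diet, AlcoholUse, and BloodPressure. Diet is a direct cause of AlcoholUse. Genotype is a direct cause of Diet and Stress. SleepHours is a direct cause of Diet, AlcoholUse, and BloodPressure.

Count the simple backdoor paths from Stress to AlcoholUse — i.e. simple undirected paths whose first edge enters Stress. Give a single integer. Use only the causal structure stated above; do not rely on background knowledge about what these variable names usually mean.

A backdoor path from Stress to AlcoholUse is any simple undirected path whose first edge points into Stress (i.e. leaves Stress via a parent).
Parents of Stress: {Age, Genotype}.
Enumerating:
  P1: Stress <- Age -> BloodPressure <- SleepHours -> Diet -> AlcoholUse
  P2: Stress <- Age -> BloodPressure <- SleepHours -> AlcoholUse
  P3: Stress <- Age -> AlcoholUse
  P4: Stress <- Genotype -> Diet <- SleepHours -> BloodPressure <- Age -> AlcoholUse
  P5: Stress <- Genotype -> Diet <- SleepHours -> AlcoholUse
  P6: Stress <- Genotype -> Diet -> AlcoholUse
That exhausts the simple backdoor paths. Count: 6.

6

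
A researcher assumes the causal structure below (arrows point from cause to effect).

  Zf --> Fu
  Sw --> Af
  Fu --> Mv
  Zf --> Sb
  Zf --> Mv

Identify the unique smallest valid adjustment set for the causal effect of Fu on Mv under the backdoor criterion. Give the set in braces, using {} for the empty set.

Variables eligible for adjustment (non-descendants of Fu, excluding Fu and Mv): {Af, Sb, Sw, Zf}.
Backdoor paths from Fu to Mv:
  P1: Fu <- Zf -> Mv
The empty set is not sufficient: P1 (Fu <- Zf -> Mv) has no collider blocking it and no conditioned non-collider, so it is open.
Try {Zf}:
  P1: blocked at fork node Zf ∈ conditioning set.
{Zf} contains no descendant of Fu and blocks every backdoor path.
No other singleton works — e.g. {Sb} leaves P1 open — so {Zf} is the unique smallest valid adjustment set.

{Zf}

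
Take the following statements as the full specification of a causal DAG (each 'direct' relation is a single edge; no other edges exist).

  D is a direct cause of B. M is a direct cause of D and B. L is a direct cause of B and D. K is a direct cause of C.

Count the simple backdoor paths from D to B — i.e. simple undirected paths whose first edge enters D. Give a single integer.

A backdoor path from D to B is any simple undirected path whose first edge points into D (i.e. leaves D via a parent).
Parents of D: {L, M}.
Enumerating:
  P1: D <- L -> B
  P2: D <- M -> B
That exhausts the simple backdoor paths. Count: 2.

2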